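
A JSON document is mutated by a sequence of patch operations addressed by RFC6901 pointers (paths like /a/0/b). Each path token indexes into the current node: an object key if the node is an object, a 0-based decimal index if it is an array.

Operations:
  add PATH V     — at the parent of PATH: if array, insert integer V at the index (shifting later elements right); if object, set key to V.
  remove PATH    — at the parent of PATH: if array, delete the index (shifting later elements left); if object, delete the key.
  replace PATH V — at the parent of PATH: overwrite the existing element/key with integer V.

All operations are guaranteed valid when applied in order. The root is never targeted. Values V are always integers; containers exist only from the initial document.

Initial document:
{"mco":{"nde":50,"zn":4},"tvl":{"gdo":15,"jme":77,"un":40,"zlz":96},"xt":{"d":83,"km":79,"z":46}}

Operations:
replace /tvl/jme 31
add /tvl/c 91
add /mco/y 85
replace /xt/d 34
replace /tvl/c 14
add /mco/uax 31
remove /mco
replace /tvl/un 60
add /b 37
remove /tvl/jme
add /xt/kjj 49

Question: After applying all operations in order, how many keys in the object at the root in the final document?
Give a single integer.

After op 1 (replace /tvl/jme 31): {"mco":{"nde":50,"zn":4},"tvl":{"gdo":15,"jme":31,"un":40,"zlz":96},"xt":{"d":83,"km":79,"z":46}}
After op 2 (add /tvl/c 91): {"mco":{"nde":50,"zn":4},"tvl":{"c":91,"gdo":15,"jme":31,"un":40,"zlz":96},"xt":{"d":83,"km":79,"z":46}}
After op 3 (add /mco/y 85): {"mco":{"nde":50,"y":85,"zn":4},"tvl":{"c":91,"gdo":15,"jme":31,"un":40,"zlz":96},"xt":{"d":83,"km":79,"z":46}}
After op 4 (replace /xt/d 34): {"mco":{"nde":50,"y":85,"zn":4},"tvl":{"c":91,"gdo":15,"jme":31,"un":40,"zlz":96},"xt":{"d":34,"km":79,"z":46}}
After op 5 (replace /tvl/c 14): {"mco":{"nde":50,"y":85,"zn":4},"tvl":{"c":14,"gdo":15,"jme":31,"un":40,"zlz":96},"xt":{"d":34,"km":79,"z":46}}
After op 6 (add /mco/uax 31): {"mco":{"nde":50,"uax":31,"y":85,"zn":4},"tvl":{"c":14,"gdo":15,"jme":31,"un":40,"zlz":96},"xt":{"d":34,"km":79,"z":46}}
After op 7 (remove /mco): {"tvl":{"c":14,"gdo":15,"jme":31,"un":40,"zlz":96},"xt":{"d":34,"km":79,"z":46}}
After op 8 (replace /tvl/un 60): {"tvl":{"c":14,"gdo":15,"jme":31,"un":60,"zlz":96},"xt":{"d":34,"km":79,"z":46}}
After op 9 (add /b 37): {"b":37,"tvl":{"c":14,"gdo":15,"jme":31,"un":60,"zlz":96},"xt":{"d":34,"km":79,"z":46}}
After op 10 (remove /tvl/jme): {"b":37,"tvl":{"c":14,"gdo":15,"un":60,"zlz":96},"xt":{"d":34,"km":79,"z":46}}
After op 11 (add /xt/kjj 49): {"b":37,"tvl":{"c":14,"gdo":15,"un":60,"zlz":96},"xt":{"d":34,"kjj":49,"km":79,"z":46}}
Size at the root: 3

Answer: 3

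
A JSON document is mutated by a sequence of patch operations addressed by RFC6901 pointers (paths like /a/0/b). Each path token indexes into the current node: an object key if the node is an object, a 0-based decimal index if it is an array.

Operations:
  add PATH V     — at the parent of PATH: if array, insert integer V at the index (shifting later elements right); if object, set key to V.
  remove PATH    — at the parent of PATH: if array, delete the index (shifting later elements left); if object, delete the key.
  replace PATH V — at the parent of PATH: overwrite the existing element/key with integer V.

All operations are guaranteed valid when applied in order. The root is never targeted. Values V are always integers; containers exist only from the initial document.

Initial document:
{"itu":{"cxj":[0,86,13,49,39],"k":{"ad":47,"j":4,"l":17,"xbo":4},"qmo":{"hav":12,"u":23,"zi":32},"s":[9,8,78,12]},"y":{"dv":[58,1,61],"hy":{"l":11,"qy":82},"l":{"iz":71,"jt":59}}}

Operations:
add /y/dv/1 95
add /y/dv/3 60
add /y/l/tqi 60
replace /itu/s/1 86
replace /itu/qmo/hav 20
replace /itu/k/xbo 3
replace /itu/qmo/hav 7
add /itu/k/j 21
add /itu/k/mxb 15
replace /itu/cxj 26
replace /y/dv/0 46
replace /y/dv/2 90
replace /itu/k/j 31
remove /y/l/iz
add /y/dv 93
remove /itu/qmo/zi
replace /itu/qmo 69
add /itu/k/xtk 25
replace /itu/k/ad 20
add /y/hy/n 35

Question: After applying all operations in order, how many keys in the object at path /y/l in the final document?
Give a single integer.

After op 1 (add /y/dv/1 95): {"itu":{"cxj":[0,86,13,49,39],"k":{"ad":47,"j":4,"l":17,"xbo":4},"qmo":{"hav":12,"u":23,"zi":32},"s":[9,8,78,12]},"y":{"dv":[58,95,1,61],"hy":{"l":11,"qy":82},"l":{"iz":71,"jt":59}}}
After op 2 (add /y/dv/3 60): {"itu":{"cxj":[0,86,13,49,39],"k":{"ad":47,"j":4,"l":17,"xbo":4},"qmo":{"hav":12,"u":23,"zi":32},"s":[9,8,78,12]},"y":{"dv":[58,95,1,60,61],"hy":{"l":11,"qy":82},"l":{"iz":71,"jt":59}}}
After op 3 (add /y/l/tqi 60): {"itu":{"cxj":[0,86,13,49,39],"k":{"ad":47,"j":4,"l":17,"xbo":4},"qmo":{"hav":12,"u":23,"zi":32},"s":[9,8,78,12]},"y":{"dv":[58,95,1,60,61],"hy":{"l":11,"qy":82},"l":{"iz":71,"jt":59,"tqi":60}}}
After op 4 (replace /itu/s/1 86): {"itu":{"cxj":[0,86,13,49,39],"k":{"ad":47,"j":4,"l":17,"xbo":4},"qmo":{"hav":12,"u":23,"zi":32},"s":[9,86,78,12]},"y":{"dv":[58,95,1,60,61],"hy":{"l":11,"qy":82},"l":{"iz":71,"jt":59,"tqi":60}}}
After op 5 (replace /itu/qmo/hav 20): {"itu":{"cxj":[0,86,13,49,39],"k":{"ad":47,"j":4,"l":17,"xbo":4},"qmo":{"hav":20,"u":23,"zi":32},"s":[9,86,78,12]},"y":{"dv":[58,95,1,60,61],"hy":{"l":11,"qy":82},"l":{"iz":71,"jt":59,"tqi":60}}}
After op 6 (replace /itu/k/xbo 3): {"itu":{"cxj":[0,86,13,49,39],"k":{"ad":47,"j":4,"l":17,"xbo":3},"qmo":{"hav":20,"u":23,"zi":32},"s":[9,86,78,12]},"y":{"dv":[58,95,1,60,61],"hy":{"l":11,"qy":82},"l":{"iz":71,"jt":59,"tqi":60}}}
After op 7 (replace /itu/qmo/hav 7): {"itu":{"cxj":[0,86,13,49,39],"k":{"ad":47,"j":4,"l":17,"xbo":3},"qmo":{"hav":7,"u":23,"zi":32},"s":[9,86,78,12]},"y":{"dv":[58,95,1,60,61],"hy":{"l":11,"qy":82},"l":{"iz":71,"jt":59,"tqi":60}}}
After op 8 (add /itu/k/j 21): {"itu":{"cxj":[0,86,13,49,39],"k":{"ad":47,"j":21,"l":17,"xbo":3},"qmo":{"hav":7,"u":23,"zi":32},"s":[9,86,78,12]},"y":{"dv":[58,95,1,60,61],"hy":{"l":11,"qy":82},"l":{"iz":71,"jt":59,"tqi":60}}}
After op 9 (add /itu/k/mxb 15): {"itu":{"cxj":[0,86,13,49,39],"k":{"ad":47,"j":21,"l":17,"mxb":15,"xbo":3},"qmo":{"hav":7,"u":23,"zi":32},"s":[9,86,78,12]},"y":{"dv":[58,95,1,60,61],"hy":{"l":11,"qy":82},"l":{"iz":71,"jt":59,"tqi":60}}}
After op 10 (replace /itu/cxj 26): {"itu":{"cxj":26,"k":{"ad":47,"j":21,"l":17,"mxb":15,"xbo":3},"qmo":{"hav":7,"u":23,"zi":32},"s":[9,86,78,12]},"y":{"dv":[58,95,1,60,61],"hy":{"l":11,"qy":82},"l":{"iz":71,"jt":59,"tqi":60}}}
After op 11 (replace /y/dv/0 46): {"itu":{"cxj":26,"k":{"ad":47,"j":21,"l":17,"mxb":15,"xbo":3},"qmo":{"hav":7,"u":23,"zi":32},"s":[9,86,78,12]},"y":{"dv":[46,95,1,60,61],"hy":{"l":11,"qy":82},"l":{"iz":71,"jt":59,"tqi":60}}}
After op 12 (replace /y/dv/2 90): {"itu":{"cxj":26,"k":{"ad":47,"j":21,"l":17,"mxb":15,"xbo":3},"qmo":{"hav":7,"u":23,"zi":32},"s":[9,86,78,12]},"y":{"dv":[46,95,90,60,61],"hy":{"l":11,"qy":82},"l":{"iz":71,"jt":59,"tqi":60}}}
After op 13 (replace /itu/k/j 31): {"itu":{"cxj":26,"k":{"ad":47,"j":31,"l":17,"mxb":15,"xbo":3},"qmo":{"hav":7,"u":23,"zi":32},"s":[9,86,78,12]},"y":{"dv":[46,95,90,60,61],"hy":{"l":11,"qy":82},"l":{"iz":71,"jt":59,"tqi":60}}}
After op 14 (remove /y/l/iz): {"itu":{"cxj":26,"k":{"ad":47,"j":31,"l":17,"mxb":15,"xbo":3},"qmo":{"hav":7,"u":23,"zi":32},"s":[9,86,78,12]},"y":{"dv":[46,95,90,60,61],"hy":{"l":11,"qy":82},"l":{"jt":59,"tqi":60}}}
After op 15 (add /y/dv 93): {"itu":{"cxj":26,"k":{"ad":47,"j":31,"l":17,"mxb":15,"xbo":3},"qmo":{"hav":7,"u":23,"zi":32},"s":[9,86,78,12]},"y":{"dv":93,"hy":{"l":11,"qy":82},"l":{"jt":59,"tqi":60}}}
After op 16 (remove /itu/qmo/zi): {"itu":{"cxj":26,"k":{"ad":47,"j":31,"l":17,"mxb":15,"xbo":3},"qmo":{"hav":7,"u":23},"s":[9,86,78,12]},"y":{"dv":93,"hy":{"l":11,"qy":82},"l":{"jt":59,"tqi":60}}}
After op 17 (replace /itu/qmo 69): {"itu":{"cxj":26,"k":{"ad":47,"j":31,"l":17,"mxb":15,"xbo":3},"qmo":69,"s":[9,86,78,12]},"y":{"dv":93,"hy":{"l":11,"qy":82},"l":{"jt":59,"tqi":60}}}
After op 18 (add /itu/k/xtk 25): {"itu":{"cxj":26,"k":{"ad":47,"j":31,"l":17,"mxb":15,"xbo":3,"xtk":25},"qmo":69,"s":[9,86,78,12]},"y":{"dv":93,"hy":{"l":11,"qy":82},"l":{"jt":59,"tqi":60}}}
After op 19 (replace /itu/k/ad 20): {"itu":{"cxj":26,"k":{"ad":20,"j":31,"l":17,"mxb":15,"xbo":3,"xtk":25},"qmo":69,"s":[9,86,78,12]},"y":{"dv":93,"hy":{"l":11,"qy":82},"l":{"jt":59,"tqi":60}}}
After op 20 (add /y/hy/n 35): {"itu":{"cxj":26,"k":{"ad":20,"j":31,"l":17,"mxb":15,"xbo":3,"xtk":25},"qmo":69,"s":[9,86,78,12]},"y":{"dv":93,"hy":{"l":11,"n":35,"qy":82},"l":{"jt":59,"tqi":60}}}
Size at path /y/l: 2

Answer: 2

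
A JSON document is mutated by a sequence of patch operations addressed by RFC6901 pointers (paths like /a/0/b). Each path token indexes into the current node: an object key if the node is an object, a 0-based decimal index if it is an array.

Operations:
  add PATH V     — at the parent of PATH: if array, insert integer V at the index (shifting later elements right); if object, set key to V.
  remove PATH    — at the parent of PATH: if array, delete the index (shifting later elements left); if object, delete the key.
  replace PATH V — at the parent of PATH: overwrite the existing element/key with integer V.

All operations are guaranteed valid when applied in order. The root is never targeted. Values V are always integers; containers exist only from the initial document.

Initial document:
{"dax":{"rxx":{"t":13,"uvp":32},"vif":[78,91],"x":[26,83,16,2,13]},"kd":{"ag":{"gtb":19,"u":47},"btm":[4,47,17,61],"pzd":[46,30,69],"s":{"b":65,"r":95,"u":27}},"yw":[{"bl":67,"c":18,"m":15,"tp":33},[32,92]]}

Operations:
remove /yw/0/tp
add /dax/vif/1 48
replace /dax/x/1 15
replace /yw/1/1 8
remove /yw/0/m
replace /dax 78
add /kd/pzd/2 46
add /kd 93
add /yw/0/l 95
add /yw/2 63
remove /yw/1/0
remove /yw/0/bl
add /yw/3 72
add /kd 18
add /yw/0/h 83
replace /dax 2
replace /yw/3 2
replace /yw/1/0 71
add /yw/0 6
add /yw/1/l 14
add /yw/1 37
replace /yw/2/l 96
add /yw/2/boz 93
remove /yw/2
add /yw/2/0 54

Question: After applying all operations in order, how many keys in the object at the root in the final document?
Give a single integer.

After op 1 (remove /yw/0/tp): {"dax":{"rxx":{"t":13,"uvp":32},"vif":[78,91],"x":[26,83,16,2,13]},"kd":{"ag":{"gtb":19,"u":47},"btm":[4,47,17,61],"pzd":[46,30,69],"s":{"b":65,"r":95,"u":27}},"yw":[{"bl":67,"c":18,"m":15},[32,92]]}
After op 2 (add /dax/vif/1 48): {"dax":{"rxx":{"t":13,"uvp":32},"vif":[78,48,91],"x":[26,83,16,2,13]},"kd":{"ag":{"gtb":19,"u":47},"btm":[4,47,17,61],"pzd":[46,30,69],"s":{"b":65,"r":95,"u":27}},"yw":[{"bl":67,"c":18,"m":15},[32,92]]}
After op 3 (replace /dax/x/1 15): {"dax":{"rxx":{"t":13,"uvp":32},"vif":[78,48,91],"x":[26,15,16,2,13]},"kd":{"ag":{"gtb":19,"u":47},"btm":[4,47,17,61],"pzd":[46,30,69],"s":{"b":65,"r":95,"u":27}},"yw":[{"bl":67,"c":18,"m":15},[32,92]]}
After op 4 (replace /yw/1/1 8): {"dax":{"rxx":{"t":13,"uvp":32},"vif":[78,48,91],"x":[26,15,16,2,13]},"kd":{"ag":{"gtb":19,"u":47},"btm":[4,47,17,61],"pzd":[46,30,69],"s":{"b":65,"r":95,"u":27}},"yw":[{"bl":67,"c":18,"m":15},[32,8]]}
After op 5 (remove /yw/0/m): {"dax":{"rxx":{"t":13,"uvp":32},"vif":[78,48,91],"x":[26,15,16,2,13]},"kd":{"ag":{"gtb":19,"u":47},"btm":[4,47,17,61],"pzd":[46,30,69],"s":{"b":65,"r":95,"u":27}},"yw":[{"bl":67,"c":18},[32,8]]}
After op 6 (replace /dax 78): {"dax":78,"kd":{"ag":{"gtb":19,"u":47},"btm":[4,47,17,61],"pzd":[46,30,69],"s":{"b":65,"r":95,"u":27}},"yw":[{"bl":67,"c":18},[32,8]]}
After op 7 (add /kd/pzd/2 46): {"dax":78,"kd":{"ag":{"gtb":19,"u":47},"btm":[4,47,17,61],"pzd":[46,30,46,69],"s":{"b":65,"r":95,"u":27}},"yw":[{"bl":67,"c":18},[32,8]]}
After op 8 (add /kd 93): {"dax":78,"kd":93,"yw":[{"bl":67,"c":18},[32,8]]}
After op 9 (add /yw/0/l 95): {"dax":78,"kd":93,"yw":[{"bl":67,"c":18,"l":95},[32,8]]}
After op 10 (add /yw/2 63): {"dax":78,"kd":93,"yw":[{"bl":67,"c":18,"l":95},[32,8],63]}
After op 11 (remove /yw/1/0): {"dax":78,"kd":93,"yw":[{"bl":67,"c":18,"l":95},[8],63]}
After op 12 (remove /yw/0/bl): {"dax":78,"kd":93,"yw":[{"c":18,"l":95},[8],63]}
After op 13 (add /yw/3 72): {"dax":78,"kd":93,"yw":[{"c":18,"l":95},[8],63,72]}
After op 14 (add /kd 18): {"dax":78,"kd":18,"yw":[{"c":18,"l":95},[8],63,72]}
After op 15 (add /yw/0/h 83): {"dax":78,"kd":18,"yw":[{"c":18,"h":83,"l":95},[8],63,72]}
After op 16 (replace /dax 2): {"dax":2,"kd":18,"yw":[{"c":18,"h":83,"l":95},[8],63,72]}
After op 17 (replace /yw/3 2): {"dax":2,"kd":18,"yw":[{"c":18,"h":83,"l":95},[8],63,2]}
After op 18 (replace /yw/1/0 71): {"dax":2,"kd":18,"yw":[{"c":18,"h":83,"l":95},[71],63,2]}
After op 19 (add /yw/0 6): {"dax":2,"kd":18,"yw":[6,{"c":18,"h":83,"l":95},[71],63,2]}
After op 20 (add /yw/1/l 14): {"dax":2,"kd":18,"yw":[6,{"c":18,"h":83,"l":14},[71],63,2]}
After op 21 (add /yw/1 37): {"dax":2,"kd":18,"yw":[6,37,{"c":18,"h":83,"l":14},[71],63,2]}
After op 22 (replace /yw/2/l 96): {"dax":2,"kd":18,"yw":[6,37,{"c":18,"h":83,"l":96},[71],63,2]}
After op 23 (add /yw/2/boz 93): {"dax":2,"kd":18,"yw":[6,37,{"boz":93,"c":18,"h":83,"l":96},[71],63,2]}
After op 24 (remove /yw/2): {"dax":2,"kd":18,"yw":[6,37,[71],63,2]}
After op 25 (add /yw/2/0 54): {"dax":2,"kd":18,"yw":[6,37,[54,71],63,2]}
Size at the root: 3

Answer: 3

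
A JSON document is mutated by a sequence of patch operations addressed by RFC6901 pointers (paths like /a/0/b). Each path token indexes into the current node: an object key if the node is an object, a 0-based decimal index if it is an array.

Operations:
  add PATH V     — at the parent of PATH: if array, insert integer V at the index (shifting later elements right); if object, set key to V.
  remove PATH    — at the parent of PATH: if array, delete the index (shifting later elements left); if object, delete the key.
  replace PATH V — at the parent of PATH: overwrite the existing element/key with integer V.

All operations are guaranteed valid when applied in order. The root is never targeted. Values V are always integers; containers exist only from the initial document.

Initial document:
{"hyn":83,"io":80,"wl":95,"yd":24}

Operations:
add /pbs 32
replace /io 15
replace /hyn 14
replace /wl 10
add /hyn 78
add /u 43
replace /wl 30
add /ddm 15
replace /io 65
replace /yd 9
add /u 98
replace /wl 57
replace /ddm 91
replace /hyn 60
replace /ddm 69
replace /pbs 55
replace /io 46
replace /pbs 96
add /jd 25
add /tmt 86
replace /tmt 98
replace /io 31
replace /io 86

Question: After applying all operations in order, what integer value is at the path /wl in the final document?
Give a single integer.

Answer: 57

Derivation:
After op 1 (add /pbs 32): {"hyn":83,"io":80,"pbs":32,"wl":95,"yd":24}
After op 2 (replace /io 15): {"hyn":83,"io":15,"pbs":32,"wl":95,"yd":24}
After op 3 (replace /hyn 14): {"hyn":14,"io":15,"pbs":32,"wl":95,"yd":24}
After op 4 (replace /wl 10): {"hyn":14,"io":15,"pbs":32,"wl":10,"yd":24}
After op 5 (add /hyn 78): {"hyn":78,"io":15,"pbs":32,"wl":10,"yd":24}
After op 6 (add /u 43): {"hyn":78,"io":15,"pbs":32,"u":43,"wl":10,"yd":24}
After op 7 (replace /wl 30): {"hyn":78,"io":15,"pbs":32,"u":43,"wl":30,"yd":24}
After op 8 (add /ddm 15): {"ddm":15,"hyn":78,"io":15,"pbs":32,"u":43,"wl":30,"yd":24}
After op 9 (replace /io 65): {"ddm":15,"hyn":78,"io":65,"pbs":32,"u":43,"wl":30,"yd":24}
After op 10 (replace /yd 9): {"ddm":15,"hyn":78,"io":65,"pbs":32,"u":43,"wl":30,"yd":9}
After op 11 (add /u 98): {"ddm":15,"hyn":78,"io":65,"pbs":32,"u":98,"wl":30,"yd":9}
After op 12 (replace /wl 57): {"ddm":15,"hyn":78,"io":65,"pbs":32,"u":98,"wl":57,"yd":9}
After op 13 (replace /ddm 91): {"ddm":91,"hyn":78,"io":65,"pbs":32,"u":98,"wl":57,"yd":9}
After op 14 (replace /hyn 60): {"ddm":91,"hyn":60,"io":65,"pbs":32,"u":98,"wl":57,"yd":9}
After op 15 (replace /ddm 69): {"ddm":69,"hyn":60,"io":65,"pbs":32,"u":98,"wl":57,"yd":9}
After op 16 (replace /pbs 55): {"ddm":69,"hyn":60,"io":65,"pbs":55,"u":98,"wl":57,"yd":9}
After op 17 (replace /io 46): {"ddm":69,"hyn":60,"io":46,"pbs":55,"u":98,"wl":57,"yd":9}
After op 18 (replace /pbs 96): {"ddm":69,"hyn":60,"io":46,"pbs":96,"u":98,"wl":57,"yd":9}
After op 19 (add /jd 25): {"ddm":69,"hyn":60,"io":46,"jd":25,"pbs":96,"u":98,"wl":57,"yd":9}
After op 20 (add /tmt 86): {"ddm":69,"hyn":60,"io":46,"jd":25,"pbs":96,"tmt":86,"u":98,"wl":57,"yd":9}
After op 21 (replace /tmt 98): {"ddm":69,"hyn":60,"io":46,"jd":25,"pbs":96,"tmt":98,"u":98,"wl":57,"yd":9}
After op 22 (replace /io 31): {"ddm":69,"hyn":60,"io":31,"jd":25,"pbs":96,"tmt":98,"u":98,"wl":57,"yd":9}
After op 23 (replace /io 86): {"ddm":69,"hyn":60,"io":86,"jd":25,"pbs":96,"tmt":98,"u":98,"wl":57,"yd":9}
Value at /wl: 57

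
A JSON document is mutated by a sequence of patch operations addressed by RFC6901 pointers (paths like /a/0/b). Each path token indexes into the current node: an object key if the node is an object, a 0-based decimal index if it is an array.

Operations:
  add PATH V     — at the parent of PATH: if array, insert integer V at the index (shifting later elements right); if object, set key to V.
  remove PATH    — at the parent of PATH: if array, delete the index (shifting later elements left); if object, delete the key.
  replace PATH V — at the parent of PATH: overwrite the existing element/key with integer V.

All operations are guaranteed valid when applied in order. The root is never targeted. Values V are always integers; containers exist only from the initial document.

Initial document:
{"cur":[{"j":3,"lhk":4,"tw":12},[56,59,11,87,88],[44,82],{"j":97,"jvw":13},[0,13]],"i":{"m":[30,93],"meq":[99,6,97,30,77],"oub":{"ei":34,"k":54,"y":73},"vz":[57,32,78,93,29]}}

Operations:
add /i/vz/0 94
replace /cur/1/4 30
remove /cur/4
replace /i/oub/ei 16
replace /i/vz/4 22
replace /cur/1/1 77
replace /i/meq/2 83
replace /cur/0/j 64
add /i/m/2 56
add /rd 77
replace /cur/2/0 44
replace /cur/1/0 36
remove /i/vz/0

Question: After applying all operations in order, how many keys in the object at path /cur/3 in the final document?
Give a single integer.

Answer: 2

Derivation:
After op 1 (add /i/vz/0 94): {"cur":[{"j":3,"lhk":4,"tw":12},[56,59,11,87,88],[44,82],{"j":97,"jvw":13},[0,13]],"i":{"m":[30,93],"meq":[99,6,97,30,77],"oub":{"ei":34,"k":54,"y":73},"vz":[94,57,32,78,93,29]}}
After op 2 (replace /cur/1/4 30): {"cur":[{"j":3,"lhk":4,"tw":12},[56,59,11,87,30],[44,82],{"j":97,"jvw":13},[0,13]],"i":{"m":[30,93],"meq":[99,6,97,30,77],"oub":{"ei":34,"k":54,"y":73},"vz":[94,57,32,78,93,29]}}
After op 3 (remove /cur/4): {"cur":[{"j":3,"lhk":4,"tw":12},[56,59,11,87,30],[44,82],{"j":97,"jvw":13}],"i":{"m":[30,93],"meq":[99,6,97,30,77],"oub":{"ei":34,"k":54,"y":73},"vz":[94,57,32,78,93,29]}}
After op 4 (replace /i/oub/ei 16): {"cur":[{"j":3,"lhk":4,"tw":12},[56,59,11,87,30],[44,82],{"j":97,"jvw":13}],"i":{"m":[30,93],"meq":[99,6,97,30,77],"oub":{"ei":16,"k":54,"y":73},"vz":[94,57,32,78,93,29]}}
After op 5 (replace /i/vz/4 22): {"cur":[{"j":3,"lhk":4,"tw":12},[56,59,11,87,30],[44,82],{"j":97,"jvw":13}],"i":{"m":[30,93],"meq":[99,6,97,30,77],"oub":{"ei":16,"k":54,"y":73},"vz":[94,57,32,78,22,29]}}
After op 6 (replace /cur/1/1 77): {"cur":[{"j":3,"lhk":4,"tw":12},[56,77,11,87,30],[44,82],{"j":97,"jvw":13}],"i":{"m":[30,93],"meq":[99,6,97,30,77],"oub":{"ei":16,"k":54,"y":73},"vz":[94,57,32,78,22,29]}}
After op 7 (replace /i/meq/2 83): {"cur":[{"j":3,"lhk":4,"tw":12},[56,77,11,87,30],[44,82],{"j":97,"jvw":13}],"i":{"m":[30,93],"meq":[99,6,83,30,77],"oub":{"ei":16,"k":54,"y":73},"vz":[94,57,32,78,22,29]}}
After op 8 (replace /cur/0/j 64): {"cur":[{"j":64,"lhk":4,"tw":12},[56,77,11,87,30],[44,82],{"j":97,"jvw":13}],"i":{"m":[30,93],"meq":[99,6,83,30,77],"oub":{"ei":16,"k":54,"y":73},"vz":[94,57,32,78,22,29]}}
After op 9 (add /i/m/2 56): {"cur":[{"j":64,"lhk":4,"tw":12},[56,77,11,87,30],[44,82],{"j":97,"jvw":13}],"i":{"m":[30,93,56],"meq":[99,6,83,30,77],"oub":{"ei":16,"k":54,"y":73},"vz":[94,57,32,78,22,29]}}
After op 10 (add /rd 77): {"cur":[{"j":64,"lhk":4,"tw":12},[56,77,11,87,30],[44,82],{"j":97,"jvw":13}],"i":{"m":[30,93,56],"meq":[99,6,83,30,77],"oub":{"ei":16,"k":54,"y":73},"vz":[94,57,32,78,22,29]},"rd":77}
After op 11 (replace /cur/2/0 44): {"cur":[{"j":64,"lhk":4,"tw":12},[56,77,11,87,30],[44,82],{"j":97,"jvw":13}],"i":{"m":[30,93,56],"meq":[99,6,83,30,77],"oub":{"ei":16,"k":54,"y":73},"vz":[94,57,32,78,22,29]},"rd":77}
After op 12 (replace /cur/1/0 36): {"cur":[{"j":64,"lhk":4,"tw":12},[36,77,11,87,30],[44,82],{"j":97,"jvw":13}],"i":{"m":[30,93,56],"meq":[99,6,83,30,77],"oub":{"ei":16,"k":54,"y":73},"vz":[94,57,32,78,22,29]},"rd":77}
After op 13 (remove /i/vz/0): {"cur":[{"j":64,"lhk":4,"tw":12},[36,77,11,87,30],[44,82],{"j":97,"jvw":13}],"i":{"m":[30,93,56],"meq":[99,6,83,30,77],"oub":{"ei":16,"k":54,"y":73},"vz":[57,32,78,22,29]},"rd":77}
Size at path /cur/3: 2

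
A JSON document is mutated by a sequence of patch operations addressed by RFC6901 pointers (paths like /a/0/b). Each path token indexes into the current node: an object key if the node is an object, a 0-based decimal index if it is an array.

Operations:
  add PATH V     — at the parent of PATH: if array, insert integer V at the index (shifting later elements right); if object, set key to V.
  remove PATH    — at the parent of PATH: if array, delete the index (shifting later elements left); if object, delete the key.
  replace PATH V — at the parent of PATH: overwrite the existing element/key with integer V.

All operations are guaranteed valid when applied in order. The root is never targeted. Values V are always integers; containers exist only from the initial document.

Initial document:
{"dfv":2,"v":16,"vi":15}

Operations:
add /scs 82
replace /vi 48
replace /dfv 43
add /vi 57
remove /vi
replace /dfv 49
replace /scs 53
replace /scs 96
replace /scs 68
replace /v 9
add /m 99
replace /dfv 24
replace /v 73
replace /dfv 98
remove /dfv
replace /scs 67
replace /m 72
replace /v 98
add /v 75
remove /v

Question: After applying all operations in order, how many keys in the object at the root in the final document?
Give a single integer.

Answer: 2

Derivation:
After op 1 (add /scs 82): {"dfv":2,"scs":82,"v":16,"vi":15}
After op 2 (replace /vi 48): {"dfv":2,"scs":82,"v":16,"vi":48}
After op 3 (replace /dfv 43): {"dfv":43,"scs":82,"v":16,"vi":48}
After op 4 (add /vi 57): {"dfv":43,"scs":82,"v":16,"vi":57}
After op 5 (remove /vi): {"dfv":43,"scs":82,"v":16}
After op 6 (replace /dfv 49): {"dfv":49,"scs":82,"v":16}
After op 7 (replace /scs 53): {"dfv":49,"scs":53,"v":16}
After op 8 (replace /scs 96): {"dfv":49,"scs":96,"v":16}
After op 9 (replace /scs 68): {"dfv":49,"scs":68,"v":16}
After op 10 (replace /v 9): {"dfv":49,"scs":68,"v":9}
After op 11 (add /m 99): {"dfv":49,"m":99,"scs":68,"v":9}
After op 12 (replace /dfv 24): {"dfv":24,"m":99,"scs":68,"v":9}
After op 13 (replace /v 73): {"dfv":24,"m":99,"scs":68,"v":73}
After op 14 (replace /dfv 98): {"dfv":98,"m":99,"scs":68,"v":73}
After op 15 (remove /dfv): {"m":99,"scs":68,"v":73}
After op 16 (replace /scs 67): {"m":99,"scs":67,"v":73}
After op 17 (replace /m 72): {"m":72,"scs":67,"v":73}
After op 18 (replace /v 98): {"m":72,"scs":67,"v":98}
After op 19 (add /v 75): {"m":72,"scs":67,"v":75}
After op 20 (remove /v): {"m":72,"scs":67}
Size at the root: 2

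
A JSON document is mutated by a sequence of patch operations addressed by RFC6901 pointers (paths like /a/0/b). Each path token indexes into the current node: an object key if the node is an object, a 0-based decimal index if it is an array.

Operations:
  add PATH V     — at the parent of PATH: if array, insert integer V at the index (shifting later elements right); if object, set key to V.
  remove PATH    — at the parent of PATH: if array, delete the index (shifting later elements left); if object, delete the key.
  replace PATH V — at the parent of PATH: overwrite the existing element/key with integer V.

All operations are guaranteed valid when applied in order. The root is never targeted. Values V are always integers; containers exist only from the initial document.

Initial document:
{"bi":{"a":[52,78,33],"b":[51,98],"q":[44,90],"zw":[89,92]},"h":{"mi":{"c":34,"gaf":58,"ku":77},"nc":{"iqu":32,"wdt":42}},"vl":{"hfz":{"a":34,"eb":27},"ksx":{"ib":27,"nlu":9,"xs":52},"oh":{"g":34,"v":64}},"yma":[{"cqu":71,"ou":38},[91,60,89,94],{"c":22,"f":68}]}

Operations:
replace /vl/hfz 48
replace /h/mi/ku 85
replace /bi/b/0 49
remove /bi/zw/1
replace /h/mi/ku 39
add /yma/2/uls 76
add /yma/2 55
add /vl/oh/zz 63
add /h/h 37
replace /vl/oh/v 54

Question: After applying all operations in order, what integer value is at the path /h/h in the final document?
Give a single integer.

After op 1 (replace /vl/hfz 48): {"bi":{"a":[52,78,33],"b":[51,98],"q":[44,90],"zw":[89,92]},"h":{"mi":{"c":34,"gaf":58,"ku":77},"nc":{"iqu":32,"wdt":42}},"vl":{"hfz":48,"ksx":{"ib":27,"nlu":9,"xs":52},"oh":{"g":34,"v":64}},"yma":[{"cqu":71,"ou":38},[91,60,89,94],{"c":22,"f":68}]}
After op 2 (replace /h/mi/ku 85): {"bi":{"a":[52,78,33],"b":[51,98],"q":[44,90],"zw":[89,92]},"h":{"mi":{"c":34,"gaf":58,"ku":85},"nc":{"iqu":32,"wdt":42}},"vl":{"hfz":48,"ksx":{"ib":27,"nlu":9,"xs":52},"oh":{"g":34,"v":64}},"yma":[{"cqu":71,"ou":38},[91,60,89,94],{"c":22,"f":68}]}
After op 3 (replace /bi/b/0 49): {"bi":{"a":[52,78,33],"b":[49,98],"q":[44,90],"zw":[89,92]},"h":{"mi":{"c":34,"gaf":58,"ku":85},"nc":{"iqu":32,"wdt":42}},"vl":{"hfz":48,"ksx":{"ib":27,"nlu":9,"xs":52},"oh":{"g":34,"v":64}},"yma":[{"cqu":71,"ou":38},[91,60,89,94],{"c":22,"f":68}]}
After op 4 (remove /bi/zw/1): {"bi":{"a":[52,78,33],"b":[49,98],"q":[44,90],"zw":[89]},"h":{"mi":{"c":34,"gaf":58,"ku":85},"nc":{"iqu":32,"wdt":42}},"vl":{"hfz":48,"ksx":{"ib":27,"nlu":9,"xs":52},"oh":{"g":34,"v":64}},"yma":[{"cqu":71,"ou":38},[91,60,89,94],{"c":22,"f":68}]}
After op 5 (replace /h/mi/ku 39): {"bi":{"a":[52,78,33],"b":[49,98],"q":[44,90],"zw":[89]},"h":{"mi":{"c":34,"gaf":58,"ku":39},"nc":{"iqu":32,"wdt":42}},"vl":{"hfz":48,"ksx":{"ib":27,"nlu":9,"xs":52},"oh":{"g":34,"v":64}},"yma":[{"cqu":71,"ou":38},[91,60,89,94],{"c":22,"f":68}]}
After op 6 (add /yma/2/uls 76): {"bi":{"a":[52,78,33],"b":[49,98],"q":[44,90],"zw":[89]},"h":{"mi":{"c":34,"gaf":58,"ku":39},"nc":{"iqu":32,"wdt":42}},"vl":{"hfz":48,"ksx":{"ib":27,"nlu":9,"xs":52},"oh":{"g":34,"v":64}},"yma":[{"cqu":71,"ou":38},[91,60,89,94],{"c":22,"f":68,"uls":76}]}
After op 7 (add /yma/2 55): {"bi":{"a":[52,78,33],"b":[49,98],"q":[44,90],"zw":[89]},"h":{"mi":{"c":34,"gaf":58,"ku":39},"nc":{"iqu":32,"wdt":42}},"vl":{"hfz":48,"ksx":{"ib":27,"nlu":9,"xs":52},"oh":{"g":34,"v":64}},"yma":[{"cqu":71,"ou":38},[91,60,89,94],55,{"c":22,"f":68,"uls":76}]}
After op 8 (add /vl/oh/zz 63): {"bi":{"a":[52,78,33],"b":[49,98],"q":[44,90],"zw":[89]},"h":{"mi":{"c":34,"gaf":58,"ku":39},"nc":{"iqu":32,"wdt":42}},"vl":{"hfz":48,"ksx":{"ib":27,"nlu":9,"xs":52},"oh":{"g":34,"v":64,"zz":63}},"yma":[{"cqu":71,"ou":38},[91,60,89,94],55,{"c":22,"f":68,"uls":76}]}
After op 9 (add /h/h 37): {"bi":{"a":[52,78,33],"b":[49,98],"q":[44,90],"zw":[89]},"h":{"h":37,"mi":{"c":34,"gaf":58,"ku":39},"nc":{"iqu":32,"wdt":42}},"vl":{"hfz":48,"ksx":{"ib":27,"nlu":9,"xs":52},"oh":{"g":34,"v":64,"zz":63}},"yma":[{"cqu":71,"ou":38},[91,60,89,94],55,{"c":22,"f":68,"uls":76}]}
After op 10 (replace /vl/oh/v 54): {"bi":{"a":[52,78,33],"b":[49,98],"q":[44,90],"zw":[89]},"h":{"h":37,"mi":{"c":34,"gaf":58,"ku":39},"nc":{"iqu":32,"wdt":42}},"vl":{"hfz":48,"ksx":{"ib":27,"nlu":9,"xs":52},"oh":{"g":34,"v":54,"zz":63}},"yma":[{"cqu":71,"ou":38},[91,60,89,94],55,{"c":22,"f":68,"uls":76}]}
Value at /h/h: 37

Answer: 37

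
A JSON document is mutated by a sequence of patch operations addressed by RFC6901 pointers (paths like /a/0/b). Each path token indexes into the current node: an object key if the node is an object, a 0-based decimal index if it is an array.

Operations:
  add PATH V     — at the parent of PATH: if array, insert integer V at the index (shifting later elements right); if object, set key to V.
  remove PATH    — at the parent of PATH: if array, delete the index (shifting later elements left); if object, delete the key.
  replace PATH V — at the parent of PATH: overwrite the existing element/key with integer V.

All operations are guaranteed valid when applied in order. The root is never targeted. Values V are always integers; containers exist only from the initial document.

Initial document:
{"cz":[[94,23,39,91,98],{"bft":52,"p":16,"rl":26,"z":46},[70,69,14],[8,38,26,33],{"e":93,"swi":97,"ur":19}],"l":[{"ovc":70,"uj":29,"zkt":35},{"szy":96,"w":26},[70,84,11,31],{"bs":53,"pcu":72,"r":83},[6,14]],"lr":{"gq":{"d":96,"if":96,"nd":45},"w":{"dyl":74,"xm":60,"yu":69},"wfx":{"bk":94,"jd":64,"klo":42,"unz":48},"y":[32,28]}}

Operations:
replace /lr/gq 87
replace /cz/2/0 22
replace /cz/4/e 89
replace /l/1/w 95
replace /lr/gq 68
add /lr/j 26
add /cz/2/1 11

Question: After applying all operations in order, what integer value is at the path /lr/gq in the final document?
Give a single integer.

After op 1 (replace /lr/gq 87): {"cz":[[94,23,39,91,98],{"bft":52,"p":16,"rl":26,"z":46},[70,69,14],[8,38,26,33],{"e":93,"swi":97,"ur":19}],"l":[{"ovc":70,"uj":29,"zkt":35},{"szy":96,"w":26},[70,84,11,31],{"bs":53,"pcu":72,"r":83},[6,14]],"lr":{"gq":87,"w":{"dyl":74,"xm":60,"yu":69},"wfx":{"bk":94,"jd":64,"klo":42,"unz":48},"y":[32,28]}}
After op 2 (replace /cz/2/0 22): {"cz":[[94,23,39,91,98],{"bft":52,"p":16,"rl":26,"z":46},[22,69,14],[8,38,26,33],{"e":93,"swi":97,"ur":19}],"l":[{"ovc":70,"uj":29,"zkt":35},{"szy":96,"w":26},[70,84,11,31],{"bs":53,"pcu":72,"r":83},[6,14]],"lr":{"gq":87,"w":{"dyl":74,"xm":60,"yu":69},"wfx":{"bk":94,"jd":64,"klo":42,"unz":48},"y":[32,28]}}
After op 3 (replace /cz/4/e 89): {"cz":[[94,23,39,91,98],{"bft":52,"p":16,"rl":26,"z":46},[22,69,14],[8,38,26,33],{"e":89,"swi":97,"ur":19}],"l":[{"ovc":70,"uj":29,"zkt":35},{"szy":96,"w":26},[70,84,11,31],{"bs":53,"pcu":72,"r":83},[6,14]],"lr":{"gq":87,"w":{"dyl":74,"xm":60,"yu":69},"wfx":{"bk":94,"jd":64,"klo":42,"unz":48},"y":[32,28]}}
After op 4 (replace /l/1/w 95): {"cz":[[94,23,39,91,98],{"bft":52,"p":16,"rl":26,"z":46},[22,69,14],[8,38,26,33],{"e":89,"swi":97,"ur":19}],"l":[{"ovc":70,"uj":29,"zkt":35},{"szy":96,"w":95},[70,84,11,31],{"bs":53,"pcu":72,"r":83},[6,14]],"lr":{"gq":87,"w":{"dyl":74,"xm":60,"yu":69},"wfx":{"bk":94,"jd":64,"klo":42,"unz":48},"y":[32,28]}}
After op 5 (replace /lr/gq 68): {"cz":[[94,23,39,91,98],{"bft":52,"p":16,"rl":26,"z":46},[22,69,14],[8,38,26,33],{"e":89,"swi":97,"ur":19}],"l":[{"ovc":70,"uj":29,"zkt":35},{"szy":96,"w":95},[70,84,11,31],{"bs":53,"pcu":72,"r":83},[6,14]],"lr":{"gq":68,"w":{"dyl":74,"xm":60,"yu":69},"wfx":{"bk":94,"jd":64,"klo":42,"unz":48},"y":[32,28]}}
After op 6 (add /lr/j 26): {"cz":[[94,23,39,91,98],{"bft":52,"p":16,"rl":26,"z":46},[22,69,14],[8,38,26,33],{"e":89,"swi":97,"ur":19}],"l":[{"ovc":70,"uj":29,"zkt":35},{"szy":96,"w":95},[70,84,11,31],{"bs":53,"pcu":72,"r":83},[6,14]],"lr":{"gq":68,"j":26,"w":{"dyl":74,"xm":60,"yu":69},"wfx":{"bk":94,"jd":64,"klo":42,"unz":48},"y":[32,28]}}
After op 7 (add /cz/2/1 11): {"cz":[[94,23,39,91,98],{"bft":52,"p":16,"rl":26,"z":46},[22,11,69,14],[8,38,26,33],{"e":89,"swi":97,"ur":19}],"l":[{"ovc":70,"uj":29,"zkt":35},{"szy":96,"w":95},[70,84,11,31],{"bs":53,"pcu":72,"r":83},[6,14]],"lr":{"gq":68,"j":26,"w":{"dyl":74,"xm":60,"yu":69},"wfx":{"bk":94,"jd":64,"klo":42,"unz":48},"y":[32,28]}}
Value at /lr/gq: 68

Answer: 68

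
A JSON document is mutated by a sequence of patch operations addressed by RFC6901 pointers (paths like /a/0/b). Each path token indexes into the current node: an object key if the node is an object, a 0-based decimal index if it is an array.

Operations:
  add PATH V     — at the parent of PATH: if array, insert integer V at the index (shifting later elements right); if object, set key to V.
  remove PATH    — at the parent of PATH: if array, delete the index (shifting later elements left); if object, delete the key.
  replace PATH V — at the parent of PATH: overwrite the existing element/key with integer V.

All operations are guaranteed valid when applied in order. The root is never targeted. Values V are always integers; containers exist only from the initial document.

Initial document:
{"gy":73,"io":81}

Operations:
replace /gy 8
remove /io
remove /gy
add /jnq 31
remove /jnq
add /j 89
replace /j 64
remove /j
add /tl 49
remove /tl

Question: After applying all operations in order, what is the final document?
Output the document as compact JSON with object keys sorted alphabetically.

Answer: {}

Derivation:
After op 1 (replace /gy 8): {"gy":8,"io":81}
After op 2 (remove /io): {"gy":8}
After op 3 (remove /gy): {}
After op 4 (add /jnq 31): {"jnq":31}
After op 5 (remove /jnq): {}
After op 6 (add /j 89): {"j":89}
After op 7 (replace /j 64): {"j":64}
After op 8 (remove /j): {}
After op 9 (add /tl 49): {"tl":49}
After op 10 (remove /tl): {}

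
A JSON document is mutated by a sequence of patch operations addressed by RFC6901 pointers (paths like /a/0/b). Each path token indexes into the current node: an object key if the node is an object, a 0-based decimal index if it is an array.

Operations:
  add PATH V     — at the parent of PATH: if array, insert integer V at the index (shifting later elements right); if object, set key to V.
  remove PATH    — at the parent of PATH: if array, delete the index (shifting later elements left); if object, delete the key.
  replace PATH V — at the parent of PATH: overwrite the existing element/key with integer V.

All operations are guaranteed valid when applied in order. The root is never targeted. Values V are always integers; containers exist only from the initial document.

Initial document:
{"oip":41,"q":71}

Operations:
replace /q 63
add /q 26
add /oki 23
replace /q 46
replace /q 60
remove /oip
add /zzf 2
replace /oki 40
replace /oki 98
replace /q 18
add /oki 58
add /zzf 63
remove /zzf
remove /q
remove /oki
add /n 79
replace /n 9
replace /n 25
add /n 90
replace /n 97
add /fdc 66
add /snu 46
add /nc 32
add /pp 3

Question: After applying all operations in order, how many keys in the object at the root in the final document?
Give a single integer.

Answer: 5

Derivation:
After op 1 (replace /q 63): {"oip":41,"q":63}
After op 2 (add /q 26): {"oip":41,"q":26}
After op 3 (add /oki 23): {"oip":41,"oki":23,"q":26}
After op 4 (replace /q 46): {"oip":41,"oki":23,"q":46}
After op 5 (replace /q 60): {"oip":41,"oki":23,"q":60}
After op 6 (remove /oip): {"oki":23,"q":60}
After op 7 (add /zzf 2): {"oki":23,"q":60,"zzf":2}
After op 8 (replace /oki 40): {"oki":40,"q":60,"zzf":2}
After op 9 (replace /oki 98): {"oki":98,"q":60,"zzf":2}
After op 10 (replace /q 18): {"oki":98,"q":18,"zzf":2}
After op 11 (add /oki 58): {"oki":58,"q":18,"zzf":2}
After op 12 (add /zzf 63): {"oki":58,"q":18,"zzf":63}
After op 13 (remove /zzf): {"oki":58,"q":18}
After op 14 (remove /q): {"oki":58}
After op 15 (remove /oki): {}
After op 16 (add /n 79): {"n":79}
After op 17 (replace /n 9): {"n":9}
After op 18 (replace /n 25): {"n":25}
After op 19 (add /n 90): {"n":90}
After op 20 (replace /n 97): {"n":97}
After op 21 (add /fdc 66): {"fdc":66,"n":97}
After op 22 (add /snu 46): {"fdc":66,"n":97,"snu":46}
After op 23 (add /nc 32): {"fdc":66,"n":97,"nc":32,"snu":46}
After op 24 (add /pp 3): {"fdc":66,"n":97,"nc":32,"pp":3,"snu":46}
Size at the root: 5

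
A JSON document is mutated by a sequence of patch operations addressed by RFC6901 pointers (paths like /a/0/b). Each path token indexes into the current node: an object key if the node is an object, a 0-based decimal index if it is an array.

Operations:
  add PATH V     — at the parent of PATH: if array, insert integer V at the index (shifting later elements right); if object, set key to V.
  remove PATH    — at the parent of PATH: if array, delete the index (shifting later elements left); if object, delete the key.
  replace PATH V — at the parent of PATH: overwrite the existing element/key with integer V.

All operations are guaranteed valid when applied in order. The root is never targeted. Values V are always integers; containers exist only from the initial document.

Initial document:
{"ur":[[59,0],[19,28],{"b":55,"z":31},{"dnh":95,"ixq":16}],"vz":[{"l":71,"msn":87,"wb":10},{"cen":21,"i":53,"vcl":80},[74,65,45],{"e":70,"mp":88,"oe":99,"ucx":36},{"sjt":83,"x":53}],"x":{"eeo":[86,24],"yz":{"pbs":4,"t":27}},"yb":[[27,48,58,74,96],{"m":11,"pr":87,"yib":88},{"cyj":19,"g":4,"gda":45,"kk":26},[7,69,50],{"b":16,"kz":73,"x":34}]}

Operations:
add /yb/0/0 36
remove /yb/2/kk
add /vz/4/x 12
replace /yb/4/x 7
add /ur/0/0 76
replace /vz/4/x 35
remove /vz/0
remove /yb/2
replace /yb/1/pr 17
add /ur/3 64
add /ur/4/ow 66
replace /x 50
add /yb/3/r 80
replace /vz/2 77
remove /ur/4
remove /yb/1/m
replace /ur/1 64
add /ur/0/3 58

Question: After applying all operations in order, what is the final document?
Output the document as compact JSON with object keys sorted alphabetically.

After op 1 (add /yb/0/0 36): {"ur":[[59,0],[19,28],{"b":55,"z":31},{"dnh":95,"ixq":16}],"vz":[{"l":71,"msn":87,"wb":10},{"cen":21,"i":53,"vcl":80},[74,65,45],{"e":70,"mp":88,"oe":99,"ucx":36},{"sjt":83,"x":53}],"x":{"eeo":[86,24],"yz":{"pbs":4,"t":27}},"yb":[[36,27,48,58,74,96],{"m":11,"pr":87,"yib":88},{"cyj":19,"g":4,"gda":45,"kk":26},[7,69,50],{"b":16,"kz":73,"x":34}]}
After op 2 (remove /yb/2/kk): {"ur":[[59,0],[19,28],{"b":55,"z":31},{"dnh":95,"ixq":16}],"vz":[{"l":71,"msn":87,"wb":10},{"cen":21,"i":53,"vcl":80},[74,65,45],{"e":70,"mp":88,"oe":99,"ucx":36},{"sjt":83,"x":53}],"x":{"eeo":[86,24],"yz":{"pbs":4,"t":27}},"yb":[[36,27,48,58,74,96],{"m":11,"pr":87,"yib":88},{"cyj":19,"g":4,"gda":45},[7,69,50],{"b":16,"kz":73,"x":34}]}
After op 3 (add /vz/4/x 12): {"ur":[[59,0],[19,28],{"b":55,"z":31},{"dnh":95,"ixq":16}],"vz":[{"l":71,"msn":87,"wb":10},{"cen":21,"i":53,"vcl":80},[74,65,45],{"e":70,"mp":88,"oe":99,"ucx":36},{"sjt":83,"x":12}],"x":{"eeo":[86,24],"yz":{"pbs":4,"t":27}},"yb":[[36,27,48,58,74,96],{"m":11,"pr":87,"yib":88},{"cyj":19,"g":4,"gda":45},[7,69,50],{"b":16,"kz":73,"x":34}]}
After op 4 (replace /yb/4/x 7): {"ur":[[59,0],[19,28],{"b":55,"z":31},{"dnh":95,"ixq":16}],"vz":[{"l":71,"msn":87,"wb":10},{"cen":21,"i":53,"vcl":80},[74,65,45],{"e":70,"mp":88,"oe":99,"ucx":36},{"sjt":83,"x":12}],"x":{"eeo":[86,24],"yz":{"pbs":4,"t":27}},"yb":[[36,27,48,58,74,96],{"m":11,"pr":87,"yib":88},{"cyj":19,"g":4,"gda":45},[7,69,50],{"b":16,"kz":73,"x":7}]}
After op 5 (add /ur/0/0 76): {"ur":[[76,59,0],[19,28],{"b":55,"z":31},{"dnh":95,"ixq":16}],"vz":[{"l":71,"msn":87,"wb":10},{"cen":21,"i":53,"vcl":80},[74,65,45],{"e":70,"mp":88,"oe":99,"ucx":36},{"sjt":83,"x":12}],"x":{"eeo":[86,24],"yz":{"pbs":4,"t":27}},"yb":[[36,27,48,58,74,96],{"m":11,"pr":87,"yib":88},{"cyj":19,"g":4,"gda":45},[7,69,50],{"b":16,"kz":73,"x":7}]}
After op 6 (replace /vz/4/x 35): {"ur":[[76,59,0],[19,28],{"b":55,"z":31},{"dnh":95,"ixq":16}],"vz":[{"l":71,"msn":87,"wb":10},{"cen":21,"i":53,"vcl":80},[74,65,45],{"e":70,"mp":88,"oe":99,"ucx":36},{"sjt":83,"x":35}],"x":{"eeo":[86,24],"yz":{"pbs":4,"t":27}},"yb":[[36,27,48,58,74,96],{"m":11,"pr":87,"yib":88},{"cyj":19,"g":4,"gda":45},[7,69,50],{"b":16,"kz":73,"x":7}]}
After op 7 (remove /vz/0): {"ur":[[76,59,0],[19,28],{"b":55,"z":31},{"dnh":95,"ixq":16}],"vz":[{"cen":21,"i":53,"vcl":80},[74,65,45],{"e":70,"mp":88,"oe":99,"ucx":36},{"sjt":83,"x":35}],"x":{"eeo":[86,24],"yz":{"pbs":4,"t":27}},"yb":[[36,27,48,58,74,96],{"m":11,"pr":87,"yib":88},{"cyj":19,"g":4,"gda":45},[7,69,50],{"b":16,"kz":73,"x":7}]}
After op 8 (remove /yb/2): {"ur":[[76,59,0],[19,28],{"b":55,"z":31},{"dnh":95,"ixq":16}],"vz":[{"cen":21,"i":53,"vcl":80},[74,65,45],{"e":70,"mp":88,"oe":99,"ucx":36},{"sjt":83,"x":35}],"x":{"eeo":[86,24],"yz":{"pbs":4,"t":27}},"yb":[[36,27,48,58,74,96],{"m":11,"pr":87,"yib":88},[7,69,50],{"b":16,"kz":73,"x":7}]}
After op 9 (replace /yb/1/pr 17): {"ur":[[76,59,0],[19,28],{"b":55,"z":31},{"dnh":95,"ixq":16}],"vz":[{"cen":21,"i":53,"vcl":80},[74,65,45],{"e":70,"mp":88,"oe":99,"ucx":36},{"sjt":83,"x":35}],"x":{"eeo":[86,24],"yz":{"pbs":4,"t":27}},"yb":[[36,27,48,58,74,96],{"m":11,"pr":17,"yib":88},[7,69,50],{"b":16,"kz":73,"x":7}]}
After op 10 (add /ur/3 64): {"ur":[[76,59,0],[19,28],{"b":55,"z":31},64,{"dnh":95,"ixq":16}],"vz":[{"cen":21,"i":53,"vcl":80},[74,65,45],{"e":70,"mp":88,"oe":99,"ucx":36},{"sjt":83,"x":35}],"x":{"eeo":[86,24],"yz":{"pbs":4,"t":27}},"yb":[[36,27,48,58,74,96],{"m":11,"pr":17,"yib":88},[7,69,50],{"b":16,"kz":73,"x":7}]}
After op 11 (add /ur/4/ow 66): {"ur":[[76,59,0],[19,28],{"b":55,"z":31},64,{"dnh":95,"ixq":16,"ow":66}],"vz":[{"cen":21,"i":53,"vcl":80},[74,65,45],{"e":70,"mp":88,"oe":99,"ucx":36},{"sjt":83,"x":35}],"x":{"eeo":[86,24],"yz":{"pbs":4,"t":27}},"yb":[[36,27,48,58,74,96],{"m":11,"pr":17,"yib":88},[7,69,50],{"b":16,"kz":73,"x":7}]}
After op 12 (replace /x 50): {"ur":[[76,59,0],[19,28],{"b":55,"z":31},64,{"dnh":95,"ixq":16,"ow":66}],"vz":[{"cen":21,"i":53,"vcl":80},[74,65,45],{"e":70,"mp":88,"oe":99,"ucx":36},{"sjt":83,"x":35}],"x":50,"yb":[[36,27,48,58,74,96],{"m":11,"pr":17,"yib":88},[7,69,50],{"b":16,"kz":73,"x":7}]}
After op 13 (add /yb/3/r 80): {"ur":[[76,59,0],[19,28],{"b":55,"z":31},64,{"dnh":95,"ixq":16,"ow":66}],"vz":[{"cen":21,"i":53,"vcl":80},[74,65,45],{"e":70,"mp":88,"oe":99,"ucx":36},{"sjt":83,"x":35}],"x":50,"yb":[[36,27,48,58,74,96],{"m":11,"pr":17,"yib":88},[7,69,50],{"b":16,"kz":73,"r":80,"x":7}]}
After op 14 (replace /vz/2 77): {"ur":[[76,59,0],[19,28],{"b":55,"z":31},64,{"dnh":95,"ixq":16,"ow":66}],"vz":[{"cen":21,"i":53,"vcl":80},[74,65,45],77,{"sjt":83,"x":35}],"x":50,"yb":[[36,27,48,58,74,96],{"m":11,"pr":17,"yib":88},[7,69,50],{"b":16,"kz":73,"r":80,"x":7}]}
After op 15 (remove /ur/4): {"ur":[[76,59,0],[19,28],{"b":55,"z":31},64],"vz":[{"cen":21,"i":53,"vcl":80},[74,65,45],77,{"sjt":83,"x":35}],"x":50,"yb":[[36,27,48,58,74,96],{"m":11,"pr":17,"yib":88},[7,69,50],{"b":16,"kz":73,"r":80,"x":7}]}
After op 16 (remove /yb/1/m): {"ur":[[76,59,0],[19,28],{"b":55,"z":31},64],"vz":[{"cen":21,"i":53,"vcl":80},[74,65,45],77,{"sjt":83,"x":35}],"x":50,"yb":[[36,27,48,58,74,96],{"pr":17,"yib":88},[7,69,50],{"b":16,"kz":73,"r":80,"x":7}]}
After op 17 (replace /ur/1 64): {"ur":[[76,59,0],64,{"b":55,"z":31},64],"vz":[{"cen":21,"i":53,"vcl":80},[74,65,45],77,{"sjt":83,"x":35}],"x":50,"yb":[[36,27,48,58,74,96],{"pr":17,"yib":88},[7,69,50],{"b":16,"kz":73,"r":80,"x":7}]}
After op 18 (add /ur/0/3 58): {"ur":[[76,59,0,58],64,{"b":55,"z":31},64],"vz":[{"cen":21,"i":53,"vcl":80},[74,65,45],77,{"sjt":83,"x":35}],"x":50,"yb":[[36,27,48,58,74,96],{"pr":17,"yib":88},[7,69,50],{"b":16,"kz":73,"r":80,"x":7}]}

Answer: {"ur":[[76,59,0,58],64,{"b":55,"z":31},64],"vz":[{"cen":21,"i":53,"vcl":80},[74,65,45],77,{"sjt":83,"x":35}],"x":50,"yb":[[36,27,48,58,74,96],{"pr":17,"yib":88},[7,69,50],{"b":16,"kz":73,"r":80,"x":7}]}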